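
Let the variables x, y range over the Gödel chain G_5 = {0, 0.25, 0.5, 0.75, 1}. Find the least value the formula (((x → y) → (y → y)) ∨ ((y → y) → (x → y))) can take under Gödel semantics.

1.00

Every assignment gives 1. For instance at x = 0, y = 0:
  (x → y): 0 ≤ 0, so result = 1
  (y → y): 0 ≤ 0, so result = 1
  ((x → y) → (y → y)): 1 ≤ 1, so result = 1
  (y → y): 0 ≤ 0, so result = 1
  (x → y): 0 ≤ 0, so result = 1
  ((y → y) → (x → y)): 1 ≤ 1, so result = 1
  (((x → y) → (y → y)) ∨ ((y → y) → (x → y))) = max(1, 1) = 1
All 25 assignments give value 1 — the formula is a G_5-tautology.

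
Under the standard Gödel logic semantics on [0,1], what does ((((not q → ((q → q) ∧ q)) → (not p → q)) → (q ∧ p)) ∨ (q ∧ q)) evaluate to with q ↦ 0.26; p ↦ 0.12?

not q: Gödel ¬ of 0.26 = 0 (operand ≠ 0)
(q → q): 0.26 ≤ 0.26, so result = 1
((q → q) ∧ q) = min(1, 0.26) = 0.26
(not q → ((q → q) ∧ q)): 0 ≤ 0.26, so result = 1
not p: Gödel ¬ of 0.12 = 0 (operand ≠ 0)
(not p → q): 0 ≤ 0.26, so result = 1
((not q → ((q → q) ∧ q)) → (not p → q)): 1 ≤ 1, so result = 1
(q ∧ p) = min(0.26, 0.12) = 0.12
(((not q → ((q → q) ∧ q)) → (not p → q)) → (q ∧ p)): 1 > 0.12, so result = 0.12
(q ∧ q) = min(0.26, 0.26) = 0.26
((((not q → ((q → q) ∧ q)) → (not p → q)) → (q ∧ p)) ∨ (q ∧ q)) = max(0.12, 0.26) = 0.26

0.26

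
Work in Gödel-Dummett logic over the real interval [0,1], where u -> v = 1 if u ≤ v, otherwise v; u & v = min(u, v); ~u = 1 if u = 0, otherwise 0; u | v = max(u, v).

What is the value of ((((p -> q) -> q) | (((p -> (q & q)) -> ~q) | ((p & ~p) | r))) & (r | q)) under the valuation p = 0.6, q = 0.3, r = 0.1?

0.30

(p -> q): 0.6 > 0.3, so result = 0.3
((p -> q) -> q): 0.3 ≤ 0.3, so result = 1
(q & q) = min(0.3, 0.3) = 0.3
(p -> (q & q)): 0.6 > 0.3, so result = 0.3
~q: Gödel ¬ of 0.3 = 0 (operand ≠ 0)
((p -> (q & q)) -> ~q): 0.3 > 0, so result = 0
~p: Gödel ¬ of 0.6 = 0 (operand ≠ 0)
(p & ~p) = min(0.6, 0) = 0
((p & ~p) | r) = max(0, 0.1) = 0.1
(((p -> (q & q)) -> ~q) | ((p & ~p) | r)) = max(0, 0.1) = 0.1
(((p -> q) -> q) | (((p -> (q & q)) -> ~q) | ((p & ~p) | r))) = max(1, 0.1) = 1
(r | q) = max(0.1, 0.3) = 0.3
((((p -> q) -> q) | (((p -> (q & q)) -> ~q) | ((p & ~p) | r))) & (r | q)) = min(1, 0.3) = 0.3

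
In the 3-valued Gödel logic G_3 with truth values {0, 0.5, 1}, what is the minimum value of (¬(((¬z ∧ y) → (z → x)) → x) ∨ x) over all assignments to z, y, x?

0.50

The minimum is attained at z = 0, y = 0, x = 0.5:
  ¬z: Gödel ¬ of 0 = 1 (operand is 0)
  (¬z ∧ y) = min(1, 0) = 0
  (z → x): 0 ≤ 0.5, so result = 1
  ((¬z ∧ y) → (z → x)): 0 ≤ 1, so result = 1
  (((¬z ∧ y) → (z → x)) → x): 1 > 0.5, so result = 0.5
  ¬(((¬z ∧ y) → (z → x)) → x): Gödel ¬ of 0.5 = 0 (operand ≠ 0)
  (¬(((¬z ∧ y) → (z → x)) → x) ∨ x) = max(0, 0.5) = 0.5
Checking all 27 assignments confirms none give a value below 0.50.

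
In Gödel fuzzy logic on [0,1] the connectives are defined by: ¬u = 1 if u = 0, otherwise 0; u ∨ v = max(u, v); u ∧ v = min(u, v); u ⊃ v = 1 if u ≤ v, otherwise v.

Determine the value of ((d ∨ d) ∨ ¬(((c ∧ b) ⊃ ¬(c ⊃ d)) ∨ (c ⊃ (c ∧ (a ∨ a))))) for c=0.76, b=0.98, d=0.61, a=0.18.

(d ∨ d) = max(0.61, 0.61) = 0.61
(c ∧ b) = min(0.76, 0.98) = 0.76
(c ⊃ d): 0.76 > 0.61, so result = 0.61
¬(c ⊃ d): Gödel ¬ of 0.61 = 0 (operand ≠ 0)
((c ∧ b) ⊃ ¬(c ⊃ d)): 0.76 > 0, so result = 0
(a ∨ a) = max(0.18, 0.18) = 0.18
(c ∧ (a ∨ a)) = min(0.76, 0.18) = 0.18
(c ⊃ (c ∧ (a ∨ a))): 0.76 > 0.18, so result = 0.18
(((c ∧ b) ⊃ ¬(c ⊃ d)) ∨ (c ⊃ (c ∧ (a ∨ a)))) = max(0, 0.18) = 0.18
¬(((c ∧ b) ⊃ ¬(c ⊃ d)) ∨ (c ⊃ (c ∧ (a ∨ a)))): Gödel ¬ of 0.18 = 0 (operand ≠ 0)
((d ∨ d) ∨ ¬(((c ∧ b) ⊃ ¬(c ⊃ d)) ∨ (c ⊃ (c ∧ (a ∨ a))))) = max(0.61, 0) = 0.61

0.61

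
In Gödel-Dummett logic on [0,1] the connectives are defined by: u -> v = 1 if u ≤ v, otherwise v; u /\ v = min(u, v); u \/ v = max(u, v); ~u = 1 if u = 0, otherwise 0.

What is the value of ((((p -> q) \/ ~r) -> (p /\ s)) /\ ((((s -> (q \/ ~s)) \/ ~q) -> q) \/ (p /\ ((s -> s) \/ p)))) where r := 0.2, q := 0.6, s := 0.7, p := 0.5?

0.50

(p -> q): 0.5 ≤ 0.6, so result = 1
~r: Gödel ¬ of 0.2 = 0 (operand ≠ 0)
((p -> q) \/ ~r) = max(1, 0) = 1
(p /\ s) = min(0.5, 0.7) = 0.5
(((p -> q) \/ ~r) -> (p /\ s)): 1 > 0.5, so result = 0.5
~s: Gödel ¬ of 0.7 = 0 (operand ≠ 0)
(q \/ ~s) = max(0.6, 0) = 0.6
(s -> (q \/ ~s)): 0.7 > 0.6, so result = 0.6
~q: Gödel ¬ of 0.6 = 0 (operand ≠ 0)
((s -> (q \/ ~s)) \/ ~q) = max(0.6, 0) = 0.6
(((s -> (q \/ ~s)) \/ ~q) -> q): 0.6 ≤ 0.6, so result = 1
(s -> s): 0.7 ≤ 0.7, so result = 1
((s -> s) \/ p) = max(1, 0.5) = 1
(p /\ ((s -> s) \/ p)) = min(0.5, 1) = 0.5
((((s -> (q \/ ~s)) \/ ~q) -> q) \/ (p /\ ((s -> s) \/ p))) = max(1, 0.5) = 1
((((p -> q) \/ ~r) -> (p /\ s)) /\ ((((s -> (q \/ ~s)) \/ ~q) -> q) \/ (p /\ ((s -> s) \/ p)))) = min(0.5, 1) = 0.5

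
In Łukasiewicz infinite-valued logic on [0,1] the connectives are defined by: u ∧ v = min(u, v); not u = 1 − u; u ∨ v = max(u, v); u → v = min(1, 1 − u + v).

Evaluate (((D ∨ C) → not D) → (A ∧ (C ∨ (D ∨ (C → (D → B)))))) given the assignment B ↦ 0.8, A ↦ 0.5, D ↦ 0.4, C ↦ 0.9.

0.80

(D ∨ C) = max(0.4, 0.9) = 0.9
not D: Łukasiewicz ¬ gives 1 − 0.4 = 0.6
((D ∨ C) → not D): min(1, 1 − 0.9 + 0.6) = 0.7
(D → B): min(1, 1 − 0.4 + 0.8) = 1
(C → (D → B)): min(1, 1 − 0.9 + 1) = 1
(D ∨ (C → (D → B))) = max(0.4, 1) = 1
(C ∨ (D ∨ (C → (D → B)))) = max(0.9, 1) = 1
(A ∧ (C ∨ (D ∨ (C → (D → B))))) = min(0.5, 1) = 0.5
(((D ∨ C) → not D) → (A ∧ (C ∨ (D ∨ (C → (D → B)))))): min(1, 1 − 0.7 + 0.5) = 0.8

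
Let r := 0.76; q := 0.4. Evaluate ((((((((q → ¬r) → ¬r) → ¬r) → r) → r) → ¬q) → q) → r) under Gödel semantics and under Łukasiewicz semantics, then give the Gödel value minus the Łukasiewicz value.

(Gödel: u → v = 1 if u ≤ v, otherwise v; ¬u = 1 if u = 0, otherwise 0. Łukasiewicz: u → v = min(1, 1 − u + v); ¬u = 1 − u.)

-0.24

Gödel evaluation:
  ¬r: Gödel ¬ of 0.76 = 0 (operand ≠ 0)
  (q → ¬r): 0.4 > 0, so result = 0
  ¬r: Gödel ¬ of 0.76 = 0 (operand ≠ 0)
  ((q → ¬r) → ¬r): 0 ≤ 0, so result = 1
  ¬r: Gödel ¬ of 0.76 = 0 (operand ≠ 0)
  (((q → ¬r) → ¬r) → ¬r): 1 > 0, so result = 0
  ((((q → ¬r) → ¬r) → ¬r) → r): 0 ≤ 0.76, so result = 1
  (((((q → ¬r) → ¬r) → ¬r) → r) → r): 1 > 0.76, so result = 0.76
  ¬q: Gödel ¬ of 0.4 = 0 (operand ≠ 0)
  ((((((q → ¬r) → ¬r) → ¬r) → r) → r) → ¬q): 0.76 > 0, so result = 0
  (((((((q → ¬r) → ¬r) → ¬r) → r) → r) → ¬q) → q): 0 ≤ 0.4, so result = 1
  ((((((((q → ¬r) → ¬r) → ¬r) → r) → r) → ¬q) → q) → r): 1 > 0.76, so result = 0.76
  Gödel value = 0.76
Łukasiewicz evaluation:
  ¬r: Łukasiewicz ¬ gives 1 − 0.76 = 0.24
  (q → ¬r): min(1, 1 − 0.4 + 0.24) = 0.84
  ¬r: Łukasiewicz ¬ gives 1 − 0.76 = 0.24
  ((q → ¬r) → ¬r): min(1, 1 − 0.84 + 0.24) = 0.4
  ¬r: Łukasiewicz ¬ gives 1 − 0.76 = 0.24
  (((q → ¬r) → ¬r) → ¬r): min(1, 1 − 0.4 + 0.24) = 0.84
  ((((q → ¬r) → ¬r) → ¬r) → r): min(1, 1 − 0.84 + 0.76) = 0.92
  (((((q → ¬r) → ¬r) → ¬r) → r) → r): min(1, 1 − 0.92 + 0.76) = 0.84
  ¬q: Łukasiewicz ¬ gives 1 − 0.4 = 0.6
  ((((((q → ¬r) → ¬r) → ¬r) → r) → r) → ¬q): min(1, 1 − 0.84 + 0.6) = 0.76
  (((((((q → ¬r) → ¬r) → ¬r) → r) → r) → ¬q) → q): min(1, 1 − 0.76 + 0.4) = 0.64
  ((((((((q → ¬r) → ¬r) → ¬r) → r) → r) → ¬q) → q) → r): min(1, 1 − 0.64 + 0.76) = 1
  Łukasiewicz value = 1
Difference: 0.76 − 1 = -0.24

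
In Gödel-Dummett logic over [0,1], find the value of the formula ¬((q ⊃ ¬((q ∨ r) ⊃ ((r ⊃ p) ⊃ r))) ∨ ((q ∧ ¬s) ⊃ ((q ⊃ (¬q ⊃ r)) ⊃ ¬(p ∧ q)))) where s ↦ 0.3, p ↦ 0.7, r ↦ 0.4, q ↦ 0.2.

(q ∨ r) = max(0.2, 0.4) = 0.4
(r ⊃ p): 0.4 ≤ 0.7, so result = 1
((r ⊃ p) ⊃ r): 1 > 0.4, so result = 0.4
((q ∨ r) ⊃ ((r ⊃ p) ⊃ r)): 0.4 ≤ 0.4, so result = 1
¬((q ∨ r) ⊃ ((r ⊃ p) ⊃ r)): Gödel ¬ of 1 = 0 (operand ≠ 0)
(q ⊃ ¬((q ∨ r) ⊃ ((r ⊃ p) ⊃ r))): 0.2 > 0, so result = 0
¬s: Gödel ¬ of 0.3 = 0 (operand ≠ 0)
(q ∧ ¬s) = min(0.2, 0) = 0
¬q: Gödel ¬ of 0.2 = 0 (operand ≠ 0)
(¬q ⊃ r): 0 ≤ 0.4, so result = 1
(q ⊃ (¬q ⊃ r)): 0.2 ≤ 1, so result = 1
(p ∧ q) = min(0.7, 0.2) = 0.2
¬(p ∧ q): Gödel ¬ of 0.2 = 0 (operand ≠ 0)
((q ⊃ (¬q ⊃ r)) ⊃ ¬(p ∧ q)): 1 > 0, so result = 0
((q ∧ ¬s) ⊃ ((q ⊃ (¬q ⊃ r)) ⊃ ¬(p ∧ q))): 0 ≤ 0, so result = 1
((q ⊃ ¬((q ∨ r) ⊃ ((r ⊃ p) ⊃ r))) ∨ ((q ∧ ¬s) ⊃ ((q ⊃ (¬q ⊃ r)) ⊃ ¬(p ∧ q)))) = max(0, 1) = 1
¬((q ⊃ ¬((q ∨ r) ⊃ ((r ⊃ p) ⊃ r))) ∨ ((q ∧ ¬s) ⊃ ((q ⊃ (¬q ⊃ r)) ⊃ ¬(p ∧ q)))): Gödel ¬ of 1 = 0 (operand ≠ 0)

0.00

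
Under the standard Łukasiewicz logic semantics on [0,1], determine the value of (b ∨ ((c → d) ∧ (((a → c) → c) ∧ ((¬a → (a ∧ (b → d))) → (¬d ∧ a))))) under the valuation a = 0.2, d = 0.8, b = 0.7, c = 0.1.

0.70

(c → d): min(1, 1 − 0.1 + 0.8) = 1
(a → c): min(1, 1 − 0.2 + 0.1) = 0.9
((a → c) → c): min(1, 1 − 0.9 + 0.1) = 0.2
¬a: Łukasiewicz ¬ gives 1 − 0.2 = 0.8
(b → d): min(1, 1 − 0.7 + 0.8) = 1
(a ∧ (b → d)) = min(0.2, 1) = 0.2
(¬a → (a ∧ (b → d))): min(1, 1 − 0.8 + 0.2) = 0.4
¬d: Łukasiewicz ¬ gives 1 − 0.8 = 0.2
(¬d ∧ a) = min(0.2, 0.2) = 0.2
((¬a → (a ∧ (b → d))) → (¬d ∧ a)): min(1, 1 − 0.4 + 0.2) = 0.8
(((a → c) → c) ∧ ((¬a → (a ∧ (b → d))) → (¬d ∧ a))) = min(0.2, 0.8) = 0.2
((c → d) ∧ (((a → c) → c) ∧ ((¬a → (a ∧ (b → d))) → (¬d ∧ a)))) = min(1, 0.2) = 0.2
(b ∨ ((c → d) ∧ (((a → c) → c) ∧ ((¬a → (a ∧ (b → d))) → (¬d ∧ a))))) = max(0.7, 0.2) = 0.7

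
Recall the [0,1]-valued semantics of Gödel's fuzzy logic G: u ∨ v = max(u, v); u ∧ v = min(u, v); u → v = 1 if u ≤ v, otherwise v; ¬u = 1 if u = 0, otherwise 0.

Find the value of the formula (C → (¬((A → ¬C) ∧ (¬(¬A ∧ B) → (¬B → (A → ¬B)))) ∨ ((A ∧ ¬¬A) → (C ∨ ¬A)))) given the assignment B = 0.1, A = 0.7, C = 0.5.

1.00

¬C: Gödel ¬ of 0.5 = 0 (operand ≠ 0)
(A → ¬C): 0.7 > 0, so result = 0
¬A: Gödel ¬ of 0.7 = 0 (operand ≠ 0)
(¬A ∧ B) = min(0, 0.1) = 0
¬(¬A ∧ B): Gödel ¬ of 0 = 1 (operand is 0)
¬B: Gödel ¬ of 0.1 = 0 (operand ≠ 0)
¬B: Gödel ¬ of 0.1 = 0 (operand ≠ 0)
(A → ¬B): 0.7 > 0, so result = 0
(¬B → (A → ¬B)): 0 ≤ 0, so result = 1
(¬(¬A ∧ B) → (¬B → (A → ¬B))): 1 ≤ 1, so result = 1
((A → ¬C) ∧ (¬(¬A ∧ B) → (¬B → (A → ¬B)))) = min(0, 1) = 0
¬((A → ¬C) ∧ (¬(¬A ∧ B) → (¬B → (A → ¬B)))): Gödel ¬ of 0 = 1 (operand is 0)
¬A: Gödel ¬ of 0.7 = 0 (operand ≠ 0)
¬¬A: Gödel ¬ of 0 = 1 (operand is 0)
(A ∧ ¬¬A) = min(0.7, 1) = 0.7
¬A: Gödel ¬ of 0.7 = 0 (operand ≠ 0)
(C ∨ ¬A) = max(0.5, 0) = 0.5
((A ∧ ¬¬A) → (C ∨ ¬A)): 0.7 > 0.5, so result = 0.5
(¬((A → ¬C) ∧ (¬(¬A ∧ B) → (¬B → (A → ¬B)))) ∨ ((A ∧ ¬¬A) → (C ∨ ¬A))) = max(1, 0.5) = 1
(C → (¬((A → ¬C) ∧ (¬(¬A ∧ B) → (¬B → (A → ¬B)))) ∨ ((A ∧ ¬¬A) → (C ∨ ¬A)))): 0.5 ≤ 1, so result = 1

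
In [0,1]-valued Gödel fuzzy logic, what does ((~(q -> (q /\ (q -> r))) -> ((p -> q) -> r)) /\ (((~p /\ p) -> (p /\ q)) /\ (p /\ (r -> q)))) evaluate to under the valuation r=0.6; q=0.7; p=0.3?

(q -> r): 0.7 > 0.6, so result = 0.6
(q /\ (q -> r)) = min(0.7, 0.6) = 0.6
(q -> (q /\ (q -> r))): 0.7 > 0.6, so result = 0.6
~(q -> (q /\ (q -> r))): Gödel ¬ of 0.6 = 0 (operand ≠ 0)
(p -> q): 0.3 ≤ 0.7, so result = 1
((p -> q) -> r): 1 > 0.6, so result = 0.6
(~(q -> (q /\ (q -> r))) -> ((p -> q) -> r)): 0 ≤ 0.6, so result = 1
~p: Gödel ¬ of 0.3 = 0 (operand ≠ 0)
(~p /\ p) = min(0, 0.3) = 0
(p /\ q) = min(0.3, 0.7) = 0.3
((~p /\ p) -> (p /\ q)): 0 ≤ 0.3, so result = 1
(r -> q): 0.6 ≤ 0.7, so result = 1
(p /\ (r -> q)) = min(0.3, 1) = 0.3
(((~p /\ p) -> (p /\ q)) /\ (p /\ (r -> q))) = min(1, 0.3) = 0.3
((~(q -> (q /\ (q -> r))) -> ((p -> q) -> r)) /\ (((~p /\ p) -> (p /\ q)) /\ (p /\ (r -> q)))) = min(1, 0.3) = 0.3

0.30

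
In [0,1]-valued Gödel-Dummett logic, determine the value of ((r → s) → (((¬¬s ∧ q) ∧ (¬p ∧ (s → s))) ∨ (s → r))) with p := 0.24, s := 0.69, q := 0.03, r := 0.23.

(r → s): 0.23 ≤ 0.69, so result = 1
¬s: Gödel ¬ of 0.69 = 0 (operand ≠ 0)
¬¬s: Gödel ¬ of 0 = 1 (operand is 0)
(¬¬s ∧ q) = min(1, 0.03) = 0.03
¬p: Gödel ¬ of 0.24 = 0 (operand ≠ 0)
(s → s): 0.69 ≤ 0.69, so result = 1
(¬p ∧ (s → s)) = min(0, 1) = 0
((¬¬s ∧ q) ∧ (¬p ∧ (s → s))) = min(0.03, 0) = 0
(s → r): 0.69 > 0.23, so result = 0.23
(((¬¬s ∧ q) ∧ (¬p ∧ (s → s))) ∨ (s → r)) = max(0, 0.23) = 0.23
((r → s) → (((¬¬s ∧ q) ∧ (¬p ∧ (s → s))) ∨ (s → r))): 1 > 0.23, so result = 0.23

0.23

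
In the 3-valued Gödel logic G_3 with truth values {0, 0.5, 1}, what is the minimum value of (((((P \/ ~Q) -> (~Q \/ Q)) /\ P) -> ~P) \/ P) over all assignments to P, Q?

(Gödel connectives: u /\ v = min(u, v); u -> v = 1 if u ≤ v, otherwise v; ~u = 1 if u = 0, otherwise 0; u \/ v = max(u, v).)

The minimum is attained at P = 0.5, Q = 0:
  ~Q: Gödel ¬ of 0 = 1 (operand is 0)
  (P \/ ~Q) = max(0.5, 1) = 1
  ~Q: Gödel ¬ of 0 = 1 (operand is 0)
  (~Q \/ Q) = max(1, 0) = 1
  ((P \/ ~Q) -> (~Q \/ Q)): 1 ≤ 1, so result = 1
  (((P \/ ~Q) -> (~Q \/ Q)) /\ P) = min(1, 0.5) = 0.5
  ~P: Gödel ¬ of 0.5 = 0 (operand ≠ 0)
  ((((P \/ ~Q) -> (~Q \/ Q)) /\ P) -> ~P): 0.5 > 0, so result = 0
  (((((P \/ ~Q) -> (~Q \/ Q)) /\ P) -> ~P) \/ P) = max(0, 0.5) = 0.5
Checking all 9 assignments confirms none give a value below 0.50.

0.50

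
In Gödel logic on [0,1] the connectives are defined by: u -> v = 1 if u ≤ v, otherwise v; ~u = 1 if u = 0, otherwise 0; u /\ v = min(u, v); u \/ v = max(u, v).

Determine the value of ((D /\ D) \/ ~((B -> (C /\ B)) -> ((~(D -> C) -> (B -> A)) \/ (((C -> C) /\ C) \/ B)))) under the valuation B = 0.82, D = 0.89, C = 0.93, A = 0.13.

(D /\ D) = min(0.89, 0.89) = 0.89
(C /\ B) = min(0.93, 0.82) = 0.82
(B -> (C /\ B)): 0.82 ≤ 0.82, so result = 1
(D -> C): 0.89 ≤ 0.93, so result = 1
~(D -> C): Gödel ¬ of 1 = 0 (operand ≠ 0)
(B -> A): 0.82 > 0.13, so result = 0.13
(~(D -> C) -> (B -> A)): 0 ≤ 0.13, so result = 1
(C -> C): 0.93 ≤ 0.93, so result = 1
((C -> C) /\ C) = min(1, 0.93) = 0.93
(((C -> C) /\ C) \/ B) = max(0.93, 0.82) = 0.93
((~(D -> C) -> (B -> A)) \/ (((C -> C) /\ C) \/ B)) = max(1, 0.93) = 1
((B -> (C /\ B)) -> ((~(D -> C) -> (B -> A)) \/ (((C -> C) /\ C) \/ B))): 1 ≤ 1, so result = 1
~((B -> (C /\ B)) -> ((~(D -> C) -> (B -> A)) \/ (((C -> C) /\ C) \/ B))): Gödel ¬ of 1 = 0 (operand ≠ 0)
((D /\ D) \/ ~((B -> (C /\ B)) -> ((~(D -> C) -> (B -> A)) \/ (((C -> C) /\ C) \/ B)))) = max(0.89, 0) = 0.89

0.89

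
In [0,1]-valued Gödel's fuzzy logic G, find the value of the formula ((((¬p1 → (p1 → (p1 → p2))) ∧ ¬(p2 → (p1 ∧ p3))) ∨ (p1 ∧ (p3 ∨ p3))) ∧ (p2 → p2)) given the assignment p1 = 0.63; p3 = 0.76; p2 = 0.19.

0.63

¬p1: Gödel ¬ of 0.63 = 0 (operand ≠ 0)
(p1 → p2): 0.63 > 0.19, so result = 0.19
(p1 → (p1 → p2)): 0.63 > 0.19, so result = 0.19
(¬p1 → (p1 → (p1 → p2))): 0 ≤ 0.19, so result = 1
(p1 ∧ p3) = min(0.63, 0.76) = 0.63
(p2 → (p1 ∧ p3)): 0.19 ≤ 0.63, so result = 1
¬(p2 → (p1 ∧ p3)): Gödel ¬ of 1 = 0 (operand ≠ 0)
((¬p1 → (p1 → (p1 → p2))) ∧ ¬(p2 → (p1 ∧ p3))) = min(1, 0) = 0
(p3 ∨ p3) = max(0.76, 0.76) = 0.76
(p1 ∧ (p3 ∨ p3)) = min(0.63, 0.76) = 0.63
(((¬p1 → (p1 → (p1 → p2))) ∧ ¬(p2 → (p1 ∧ p3))) ∨ (p1 ∧ (p3 ∨ p3))) = max(0, 0.63) = 0.63
(p2 → p2): 0.19 ≤ 0.19, so result = 1
((((¬p1 → (p1 → (p1 → p2))) ∧ ¬(p2 → (p1 ∧ p3))) ∨ (p1 ∧ (p3 ∨ p3))) ∧ (p2 → p2)) = min(0.63, 1) = 0.63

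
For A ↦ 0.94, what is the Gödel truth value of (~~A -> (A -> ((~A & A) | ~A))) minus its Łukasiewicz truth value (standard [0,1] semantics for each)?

Gödel evaluation:
  ~A: Gödel ¬ of 0.94 = 0 (operand ≠ 0)
  ~~A: Gödel ¬ of 0 = 1 (operand is 0)
  ~A: Gödel ¬ of 0.94 = 0 (operand ≠ 0)
  (~A & A) = min(0, 0.94) = 0
  ~A: Gödel ¬ of 0.94 = 0 (operand ≠ 0)
  ((~A & A) | ~A) = max(0, 0) = 0
  (A -> ((~A & A) | ~A)): 0.94 > 0, so result = 0
  (~~A -> (A -> ((~A & A) | ~A))): 1 > 0, so result = 0
  Gödel value = 0
Łukasiewicz evaluation:
  ~A: Łukasiewicz ¬ gives 1 − 0.94 = 0.06
  ~~A: Łukasiewicz ¬ gives 1 − 0.06 = 0.94
  ~A: Łukasiewicz ¬ gives 1 − 0.94 = 0.06
  (~A & A) = min(0.06, 0.94) = 0.06
  ~A: Łukasiewicz ¬ gives 1 − 0.94 = 0.06
  ((~A & A) | ~A) = max(0.06, 0.06) = 0.06
  (A -> ((~A & A) | ~A)): min(1, 1 − 0.94 + 0.06) = 0.12
  (~~A -> (A -> ((~A & A) | ~A))): min(1, 1 − 0.94 + 0.12) = 0.18
  Łukasiewicz value = 0.18
Difference: 0 − 0.18 = -0.18

-0.18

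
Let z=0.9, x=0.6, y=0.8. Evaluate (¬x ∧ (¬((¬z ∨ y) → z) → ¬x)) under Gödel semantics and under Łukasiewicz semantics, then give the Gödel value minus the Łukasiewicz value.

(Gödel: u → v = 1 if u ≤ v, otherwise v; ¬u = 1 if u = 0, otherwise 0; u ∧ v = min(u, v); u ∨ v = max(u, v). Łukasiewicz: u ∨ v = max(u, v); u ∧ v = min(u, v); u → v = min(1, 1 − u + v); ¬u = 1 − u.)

Gödel evaluation:
  ¬x: Gödel ¬ of 0.6 = 0 (operand ≠ 0)
  ¬z: Gödel ¬ of 0.9 = 0 (operand ≠ 0)
  (¬z ∨ y) = max(0, 0.8) = 0.8
  ((¬z ∨ y) → z): 0.8 ≤ 0.9, so result = 1
  ¬((¬z ∨ y) → z): Gödel ¬ of 1 = 0 (operand ≠ 0)
  ¬x: Gödel ¬ of 0.6 = 0 (operand ≠ 0)
  (¬((¬z ∨ y) → z) → ¬x): 0 ≤ 0, so result = 1
  (¬x ∧ (¬((¬z ∨ y) → z) → ¬x)) = min(0, 1) = 0
  Gödel value = 0
Łukasiewicz evaluation:
  ¬x: Łukasiewicz ¬ gives 1 − 0.6 = 0.4
  ¬z: Łukasiewicz ¬ gives 1 − 0.9 = 0.1
  (¬z ∨ y) = max(0.1, 0.8) = 0.8
  ((¬z ∨ y) → z): min(1, 1 − 0.8 + 0.9) = 1
  ¬((¬z ∨ y) → z): Łukasiewicz ¬ gives 1 − 1 = 0
  ¬x: Łukasiewicz ¬ gives 1 − 0.6 = 0.4
  (¬((¬z ∨ y) → z) → ¬x): min(1, 1 − 0 + 0.4) = 1
  (¬x ∧ (¬((¬z ∨ y) → z) → ¬x)) = min(0.4, 1) = 0.4
  Łukasiewicz value = 0.4
Difference: 0 − 0.4 = -0.40

-0.40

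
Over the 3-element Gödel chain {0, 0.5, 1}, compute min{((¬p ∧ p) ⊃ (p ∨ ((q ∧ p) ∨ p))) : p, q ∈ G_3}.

Every assignment gives 1. For instance at p = 0, q = 0:
  ¬p: Gödel ¬ of 0 = 1 (operand is 0)
  (¬p ∧ p) = min(1, 0) = 0
  (q ∧ p) = min(0, 0) = 0
  ((q ∧ p) ∨ p) = max(0, 0) = 0
  (p ∨ ((q ∧ p) ∨ p)) = max(0, 0) = 0
  ((¬p ∧ p) ⊃ (p ∨ ((q ∧ p) ∨ p))): 0 ≤ 0, so result = 1
All 9 assignments give value 1 — the formula is a G_3-tautology.

1.00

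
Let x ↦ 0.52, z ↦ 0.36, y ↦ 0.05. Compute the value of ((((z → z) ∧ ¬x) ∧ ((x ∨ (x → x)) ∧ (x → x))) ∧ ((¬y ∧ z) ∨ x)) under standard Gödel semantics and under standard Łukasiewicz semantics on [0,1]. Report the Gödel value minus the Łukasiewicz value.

-0.48

Gödel evaluation:
  (z → z): 0.36 ≤ 0.36, so result = 1
  ¬x: Gödel ¬ of 0.52 = 0 (operand ≠ 0)
  ((z → z) ∧ ¬x) = min(1, 0) = 0
  (x → x): 0.52 ≤ 0.52, so result = 1
  (x ∨ (x → x)) = max(0.52, 1) = 1
  (x → x): 0.52 ≤ 0.52, so result = 1
  ((x ∨ (x → x)) ∧ (x → x)) = min(1, 1) = 1
  (((z → z) ∧ ¬x) ∧ ((x ∨ (x → x)) ∧ (x → x))) = min(0, 1) = 0
  ¬y: Gödel ¬ of 0.05 = 0 (operand ≠ 0)
  (¬y ∧ z) = min(0, 0.36) = 0
  ((¬y ∧ z) ∨ x) = max(0, 0.52) = 0.52
  ((((z → z) ∧ ¬x) ∧ ((x ∨ (x → x)) ∧ (x → x))) ∧ ((¬y ∧ z) ∨ x)) = min(0, 0.52) = 0
  Gödel value = 0
Łukasiewicz evaluation:
  (z → z): min(1, 1 − 0.36 + 0.36) = 1
  ¬x: Łukasiewicz ¬ gives 1 − 0.52 = 0.48
  ((z → z) ∧ ¬x) = min(1, 0.48) = 0.48
  (x → x): min(1, 1 − 0.52 + 0.52) = 1
  (x ∨ (x → x)) = max(0.52, 1) = 1
  (x → x): min(1, 1 − 0.52 + 0.52) = 1
  ((x ∨ (x → x)) ∧ (x → x)) = min(1, 1) = 1
  (((z → z) ∧ ¬x) ∧ ((x ∨ (x → x)) ∧ (x → x))) = min(0.48, 1) = 0.48
  ¬y: Łukasiewicz ¬ gives 1 − 0.05 = 0.95
  (¬y ∧ z) = min(0.95, 0.36) = 0.36
  ((¬y ∧ z) ∨ x) = max(0.36, 0.52) = 0.52
  ((((z → z) ∧ ¬x) ∧ ((x ∨ (x → x)) ∧ (x → x))) ∧ ((¬y ∧ z) ∨ x)) = min(0.48, 0.52) = 0.48
  Łukasiewicz value = 0.48
Difference: 0 − 0.48 = -0.48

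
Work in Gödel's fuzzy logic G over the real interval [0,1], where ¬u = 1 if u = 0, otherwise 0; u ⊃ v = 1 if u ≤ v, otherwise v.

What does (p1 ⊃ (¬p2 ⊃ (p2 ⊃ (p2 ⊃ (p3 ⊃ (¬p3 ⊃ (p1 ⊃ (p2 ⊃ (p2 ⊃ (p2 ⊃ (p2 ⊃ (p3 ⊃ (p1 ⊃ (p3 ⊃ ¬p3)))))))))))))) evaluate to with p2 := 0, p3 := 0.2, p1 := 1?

1.00

¬p2: Gödel ¬ of 0 = 1 (operand is 0)
¬p3: Gödel ¬ of 0.2 = 0 (operand ≠ 0)
¬p3: Gödel ¬ of 0.2 = 0 (operand ≠ 0)
(p3 ⊃ ¬p3): 0.2 > 0, so result = 0
(p1 ⊃ (p3 ⊃ ¬p3)): 1 > 0, so result = 0
(p3 ⊃ (p1 ⊃ (p3 ⊃ ¬p3))): 0.2 > 0, so result = 0
(p2 ⊃ (p3 ⊃ (p1 ⊃ (p3 ⊃ ¬p3)))): 0 ≤ 0, so result = 1
(p2 ⊃ (p2 ⊃ (p3 ⊃ (p1 ⊃ (p3 ⊃ ¬p3))))): 0 ≤ 1, so result = 1
(p2 ⊃ (p2 ⊃ (p2 ⊃ (p3 ⊃ (p1 ⊃ (p3 ⊃ ¬p3)))))): 0 ≤ 1, so result = 1
(p2 ⊃ (p2 ⊃ (p2 ⊃ (p2 ⊃ (p3 ⊃ (p1 ⊃ (p3 ⊃ ¬p3))))))): 0 ≤ 1, so result = 1
(p1 ⊃ (p2 ⊃ (p2 ⊃ (p2 ⊃ (p2 ⊃ (p3 ⊃ (p1 ⊃ (p3 ⊃ ¬p3)))))))): 1 ≤ 1, so result = 1
(¬p3 ⊃ (p1 ⊃ (p2 ⊃ (p2 ⊃ (p2 ⊃ (p2 ⊃ (p3 ⊃ (p1 ⊃ (p3 ⊃ ¬p3))))))))): 0 ≤ 1, so result = 1
(p3 ⊃ (¬p3 ⊃ (p1 ⊃ (p2 ⊃ (p2 ⊃ (p2 ⊃ (p2 ⊃ (p3 ⊃ (p1 ⊃ (p3 ⊃ ¬p3)))))))))): 0.2 ≤ 1, so result = 1
(p2 ⊃ (p3 ⊃ (¬p3 ⊃ (p1 ⊃ (p2 ⊃ (p2 ⊃ (p2 ⊃ (p2 ⊃ (p3 ⊃ (p1 ⊃ (p3 ⊃ ¬p3))))))))))): 0 ≤ 1, so result = 1
(p2 ⊃ (p2 ⊃ (p3 ⊃ (¬p3 ⊃ (p1 ⊃ (p2 ⊃ (p2 ⊃ (p2 ⊃ (p2 ⊃ (p3 ⊃ (p1 ⊃ (p3 ⊃ ¬p3)))))))))))): 0 ≤ 1, so result = 1
(¬p2 ⊃ (p2 ⊃ (p2 ⊃ (p3 ⊃ (¬p3 ⊃ (p1 ⊃ (p2 ⊃ (p2 ⊃ (p2 ⊃ (p2 ⊃ (p3 ⊃ (p1 ⊃ (p3 ⊃ ¬p3))))))))))))): 1 ≤ 1, so result = 1
(p1 ⊃ (¬p2 ⊃ (p2 ⊃ (p2 ⊃ (p3 ⊃ (¬p3 ⊃ (p1 ⊃ (p2 ⊃ (p2 ⊃ (p2 ⊃ (p2 ⊃ (p3 ⊃ (p1 ⊃ (p3 ⊃ ¬p3)))))))))))))): 1 ≤ 1, so result = 1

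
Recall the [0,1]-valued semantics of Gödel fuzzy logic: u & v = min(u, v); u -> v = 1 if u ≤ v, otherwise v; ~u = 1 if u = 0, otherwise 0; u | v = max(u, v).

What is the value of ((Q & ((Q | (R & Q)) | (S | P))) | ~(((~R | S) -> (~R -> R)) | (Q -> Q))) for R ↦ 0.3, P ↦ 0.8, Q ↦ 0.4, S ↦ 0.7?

0.40

(R & Q) = min(0.3, 0.4) = 0.3
(Q | (R & Q)) = max(0.4, 0.3) = 0.4
(S | P) = max(0.7, 0.8) = 0.8
((Q | (R & Q)) | (S | P)) = max(0.4, 0.8) = 0.8
(Q & ((Q | (R & Q)) | (S | P))) = min(0.4, 0.8) = 0.4
~R: Gödel ¬ of 0.3 = 0 (operand ≠ 0)
(~R | S) = max(0, 0.7) = 0.7
~R: Gödel ¬ of 0.3 = 0 (operand ≠ 0)
(~R -> R): 0 ≤ 0.3, so result = 1
((~R | S) -> (~R -> R)): 0.7 ≤ 1, so result = 1
(Q -> Q): 0.4 ≤ 0.4, so result = 1
(((~R | S) -> (~R -> R)) | (Q -> Q)) = max(1, 1) = 1
~(((~R | S) -> (~R -> R)) | (Q -> Q)): Gödel ¬ of 1 = 0 (operand ≠ 0)
((Q & ((Q | (R & Q)) | (S | P))) | ~(((~R | S) -> (~R -> R)) | (Q -> Q))) = max(0.4, 0) = 0.4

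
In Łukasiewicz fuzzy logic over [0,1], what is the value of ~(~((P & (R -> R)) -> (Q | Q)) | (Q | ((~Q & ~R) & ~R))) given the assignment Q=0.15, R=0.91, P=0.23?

0.85

(R -> R): min(1, 1 − 0.91 + 0.91) = 1
(P & (R -> R)) = min(0.23, 1) = 0.23
(Q | Q) = max(0.15, 0.15) = 0.15
((P & (R -> R)) -> (Q | Q)): min(1, 1 − 0.23 + 0.15) = 0.92
~((P & (R -> R)) -> (Q | Q)): Łukasiewicz ¬ gives 1 − 0.92 = 0.08
~Q: Łukasiewicz ¬ gives 1 − 0.15 = 0.85
~R: Łukasiewicz ¬ gives 1 − 0.91 = 0.09
(~Q & ~R) = min(0.85, 0.09) = 0.09
~R: Łukasiewicz ¬ gives 1 − 0.91 = 0.09
((~Q & ~R) & ~R) = min(0.09, 0.09) = 0.09
(Q | ((~Q & ~R) & ~R)) = max(0.15, 0.09) = 0.15
(~((P & (R -> R)) -> (Q | Q)) | (Q | ((~Q & ~R) & ~R))) = max(0.08, 0.15) = 0.15
~(~((P & (R -> R)) -> (Q | Q)) | (Q | ((~Q & ~R) & ~R))): Łukasiewicz ¬ gives 1 − 0.15 = 0.85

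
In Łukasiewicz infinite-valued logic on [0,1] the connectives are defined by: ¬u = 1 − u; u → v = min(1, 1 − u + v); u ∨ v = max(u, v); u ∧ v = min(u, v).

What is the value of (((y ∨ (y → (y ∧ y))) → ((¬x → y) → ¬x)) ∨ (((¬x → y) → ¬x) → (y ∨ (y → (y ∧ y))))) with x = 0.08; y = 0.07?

(y ∧ y) = min(0.07, 0.07) = 0.07
(y → (y ∧ y)): min(1, 1 − 0.07 + 0.07) = 1
(y ∨ (y → (y ∧ y))) = max(0.07, 1) = 1
¬x: Łukasiewicz ¬ gives 1 − 0.08 = 0.92
(¬x → y): min(1, 1 − 0.92 + 0.07) = 0.15
¬x: Łukasiewicz ¬ gives 1 − 0.08 = 0.92
((¬x → y) → ¬x): min(1, 1 − 0.15 + 0.92) = 1
((y ∨ (y → (y ∧ y))) → ((¬x → y) → ¬x)): min(1, 1 − 1 + 1) = 1
¬x: Łukasiewicz ¬ gives 1 − 0.08 = 0.92
(¬x → y): min(1, 1 − 0.92 + 0.07) = 0.15
¬x: Łukasiewicz ¬ gives 1 − 0.08 = 0.92
((¬x → y) → ¬x): min(1, 1 − 0.15 + 0.92) = 1
(y ∧ y) = min(0.07, 0.07) = 0.07
(y → (y ∧ y)): min(1, 1 − 0.07 + 0.07) = 1
(y ∨ (y → (y ∧ y))) = max(0.07, 1) = 1
(((¬x → y) → ¬x) → (y ∨ (y → (y ∧ y)))): min(1, 1 − 1 + 1) = 1
(((y ∨ (y → (y ∧ y))) → ((¬x → y) → ¬x)) ∨ (((¬x → y) → ¬x) → (y ∨ (y → (y ∧ y))))) = max(1, 1) = 1

1.00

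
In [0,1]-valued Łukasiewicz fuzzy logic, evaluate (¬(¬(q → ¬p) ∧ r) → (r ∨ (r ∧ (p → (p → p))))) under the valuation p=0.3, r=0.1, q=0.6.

¬p: Łukasiewicz ¬ gives 1 − 0.3 = 0.7
(q → ¬p): min(1, 1 − 0.6 + 0.7) = 1
¬(q → ¬p): Łukasiewicz ¬ gives 1 − 1 = 0
(¬(q → ¬p) ∧ r) = min(0, 0.1) = 0
¬(¬(q → ¬p) ∧ r): Łukasiewicz ¬ gives 1 − 0 = 1
(p → p): min(1, 1 − 0.3 + 0.3) = 1
(p → (p → p)): min(1, 1 − 0.3 + 1) = 1
(r ∧ (p → (p → p))) = min(0.1, 1) = 0.1
(r ∨ (r ∧ (p → (p → p)))) = max(0.1, 0.1) = 0.1
(¬(¬(q → ¬p) ∧ r) → (r ∨ (r ∧ (p → (p → p))))): min(1, 1 − 1 + 0.1) = 0.1

0.10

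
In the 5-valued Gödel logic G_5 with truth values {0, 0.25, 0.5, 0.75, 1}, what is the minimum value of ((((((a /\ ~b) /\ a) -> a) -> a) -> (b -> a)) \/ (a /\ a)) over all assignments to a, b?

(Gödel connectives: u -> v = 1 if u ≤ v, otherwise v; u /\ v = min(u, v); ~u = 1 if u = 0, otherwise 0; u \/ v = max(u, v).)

Every assignment gives 1. For instance at a = 0, b = 0:
  ~b: Gödel ¬ of 0 = 1 (operand is 0)
  (a /\ ~b) = min(0, 1) = 0
  ((a /\ ~b) /\ a) = min(0, 0) = 0
  (((a /\ ~b) /\ a) -> a): 0 ≤ 0, so result = 1
  ((((a /\ ~b) /\ a) -> a) -> a): 1 > 0, so result = 0
  (b -> a): 0 ≤ 0, so result = 1
  (((((a /\ ~b) /\ a) -> a) -> a) -> (b -> a)): 0 ≤ 1, so result = 1
  (a /\ a) = min(0, 0) = 0
  ((((((a /\ ~b) /\ a) -> a) -> a) -> (b -> a)) \/ (a /\ a)) = max(1, 0) = 1
All 25 assignments give value 1 — the formula is a G_5-tautology.

1.00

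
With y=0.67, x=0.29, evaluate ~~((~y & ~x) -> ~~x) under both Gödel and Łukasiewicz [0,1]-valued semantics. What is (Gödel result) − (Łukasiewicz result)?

0.04

Gödel evaluation:
  ~y: Gödel ¬ of 0.67 = 0 (operand ≠ 0)
  ~x: Gödel ¬ of 0.29 = 0 (operand ≠ 0)
  (~y & ~x) = min(0, 0) = 0
  ~x: Gödel ¬ of 0.29 = 0 (operand ≠ 0)
  ~~x: Gödel ¬ of 0 = 1 (operand is 0)
  ((~y & ~x) -> ~~x): 0 ≤ 1, so result = 1
  ~((~y & ~x) -> ~~x): Gödel ¬ of 1 = 0 (operand ≠ 0)
  ~~((~y & ~x) -> ~~x): Gödel ¬ of 0 = 1 (operand is 0)
  Gödel value = 1
Łukasiewicz evaluation:
  ~y: Łukasiewicz ¬ gives 1 − 0.67 = 0.33
  ~x: Łukasiewicz ¬ gives 1 − 0.29 = 0.71
  (~y & ~x) = min(0.33, 0.71) = 0.33
  ~x: Łukasiewicz ¬ gives 1 − 0.29 = 0.71
  ~~x: Łukasiewicz ¬ gives 1 − 0.71 = 0.29
  ((~y & ~x) -> ~~x): min(1, 1 − 0.33 + 0.29) = 0.96
  ~((~y & ~x) -> ~~x): Łukasiewicz ¬ gives 1 − 0.96 = 0.04
  ~~((~y & ~x) -> ~~x): Łukasiewicz ¬ gives 1 − 0.04 = 0.96
  Łukasiewicz value = 0.96
Difference: 1 − 0.96 = 0.04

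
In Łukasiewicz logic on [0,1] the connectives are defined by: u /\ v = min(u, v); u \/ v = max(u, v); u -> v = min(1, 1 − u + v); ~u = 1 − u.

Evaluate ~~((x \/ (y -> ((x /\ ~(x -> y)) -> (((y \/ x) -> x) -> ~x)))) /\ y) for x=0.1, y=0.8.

(x -> y): min(1, 1 − 0.1 + 0.8) = 1
~(x -> y): Łukasiewicz ¬ gives 1 − 1 = 0
(x /\ ~(x -> y)) = min(0.1, 0) = 0
(y \/ x) = max(0.8, 0.1) = 0.8
((y \/ x) -> x): min(1, 1 − 0.8 + 0.1) = 0.3
~x: Łukasiewicz ¬ gives 1 − 0.1 = 0.9
(((y \/ x) -> x) -> ~x): min(1, 1 − 0.3 + 0.9) = 1
((x /\ ~(x -> y)) -> (((y \/ x) -> x) -> ~x)): min(1, 1 − 0 + 1) = 1
(y -> ((x /\ ~(x -> y)) -> (((y \/ x) -> x) -> ~x))): min(1, 1 − 0.8 + 1) = 1
(x \/ (y -> ((x /\ ~(x -> y)) -> (((y \/ x) -> x) -> ~x)))) = max(0.1, 1) = 1
((x \/ (y -> ((x /\ ~(x -> y)) -> (((y \/ x) -> x) -> ~x)))) /\ y) = min(1, 0.8) = 0.8
~((x \/ (y -> ((x /\ ~(x -> y)) -> (((y \/ x) -> x) -> ~x)))) /\ y): Łukasiewicz ¬ gives 1 − 0.8 = 0.2
~~((x \/ (y -> ((x /\ ~(x -> y)) -> (((y \/ x) -> x) -> ~x)))) /\ y): Łukasiewicz ¬ gives 1 − 0.2 = 0.8

0.80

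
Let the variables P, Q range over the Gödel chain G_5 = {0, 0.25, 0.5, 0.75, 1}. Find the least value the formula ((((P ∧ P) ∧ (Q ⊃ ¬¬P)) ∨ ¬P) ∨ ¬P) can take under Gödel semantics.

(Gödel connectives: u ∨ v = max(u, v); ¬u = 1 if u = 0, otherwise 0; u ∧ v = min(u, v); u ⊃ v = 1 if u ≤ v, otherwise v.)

The minimum is attained at P = 0.25, Q = 0:
  (P ∧ P) = min(0.25, 0.25) = 0.25
  ¬P: Gödel ¬ of 0.25 = 0 (operand ≠ 0)
  ¬¬P: Gödel ¬ of 0 = 1 (operand is 0)
  (Q ⊃ ¬¬P): 0 ≤ 1, so result = 1
  ((P ∧ P) ∧ (Q ⊃ ¬¬P)) = min(0.25, 1) = 0.25
  ¬P: Gödel ¬ of 0.25 = 0 (operand ≠ 0)
  (((P ∧ P) ∧ (Q ⊃ ¬¬P)) ∨ ¬P) = max(0.25, 0) = 0.25
  ¬P: Gödel ¬ of 0.25 = 0 (operand ≠ 0)
  ((((P ∧ P) ∧ (Q ⊃ ¬¬P)) ∨ ¬P) ∨ ¬P) = max(0.25, 0) = 0.25
Checking all 25 assignments confirms none give a value below 0.25.

0.25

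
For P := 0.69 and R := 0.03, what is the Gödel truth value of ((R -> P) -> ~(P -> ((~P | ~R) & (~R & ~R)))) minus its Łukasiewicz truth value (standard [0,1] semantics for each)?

1.00

Gödel evaluation:
  (R -> P): 0.03 ≤ 0.69, so result = 1
  ~P: Gödel ¬ of 0.69 = 0 (operand ≠ 0)
  ~R: Gödel ¬ of 0.03 = 0 (operand ≠ 0)
  (~P | ~R) = max(0, 0) = 0
  ~R: Gödel ¬ of 0.03 = 0 (operand ≠ 0)
  ~R: Gödel ¬ of 0.03 = 0 (operand ≠ 0)
  (~R & ~R) = min(0, 0) = 0
  ((~P | ~R) & (~R & ~R)) = min(0, 0) = 0
  (P -> ((~P | ~R) & (~R & ~R))): 0.69 > 0, so result = 0
  ~(P -> ((~P | ~R) & (~R & ~R))): Gödel ¬ of 0 = 1 (operand is 0)
  ((R -> P) -> ~(P -> ((~P | ~R) & (~R & ~R)))): 1 ≤ 1, so result = 1
  Gödel value = 1
Łukasiewicz evaluation:
  (R -> P): min(1, 1 − 0.03 + 0.69) = 1
  ~P: Łukasiewicz ¬ gives 1 − 0.69 = 0.31
  ~R: Łukasiewicz ¬ gives 1 − 0.03 = 0.97
  (~P | ~R) = max(0.31, 0.97) = 0.97
  ~R: Łukasiewicz ¬ gives 1 − 0.03 = 0.97
  ~R: Łukasiewicz ¬ gives 1 − 0.03 = 0.97
  (~R & ~R) = min(0.97, 0.97) = 0.97
  ((~P | ~R) & (~R & ~R)) = min(0.97, 0.97) = 0.97
  (P -> ((~P | ~R) & (~R & ~R))): min(1, 1 − 0.69 + 0.97) = 1
  ~(P -> ((~P | ~R) & (~R & ~R))): Łukasiewicz ¬ gives 1 − 1 = 0
  ((R -> P) -> ~(P -> ((~P | ~R) & (~R & ~R)))): min(1, 1 − 1 + 0) = 0
  Łukasiewicz value = 0
Difference: 1 − 0 = 1.00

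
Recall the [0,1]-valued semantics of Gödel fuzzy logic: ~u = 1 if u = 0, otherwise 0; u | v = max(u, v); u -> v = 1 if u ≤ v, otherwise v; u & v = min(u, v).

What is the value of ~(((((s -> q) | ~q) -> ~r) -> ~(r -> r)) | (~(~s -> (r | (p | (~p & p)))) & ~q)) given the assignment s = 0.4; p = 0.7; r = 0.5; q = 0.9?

0.00

(s -> q): 0.4 ≤ 0.9, so result = 1
~q: Gödel ¬ of 0.9 = 0 (operand ≠ 0)
((s -> q) | ~q) = max(1, 0) = 1
~r: Gödel ¬ of 0.5 = 0 (operand ≠ 0)
(((s -> q) | ~q) -> ~r): 1 > 0, so result = 0
(r -> r): 0.5 ≤ 0.5, so result = 1
~(r -> r): Gödel ¬ of 1 = 0 (operand ≠ 0)
((((s -> q) | ~q) -> ~r) -> ~(r -> r)): 0 ≤ 0, so result = 1
~s: Gödel ¬ of 0.4 = 0 (operand ≠ 0)
~p: Gödel ¬ of 0.7 = 0 (operand ≠ 0)
(~p & p) = min(0, 0.7) = 0
(p | (~p & p)) = max(0.7, 0) = 0.7
(r | (p | (~p & p))) = max(0.5, 0.7) = 0.7
(~s -> (r | (p | (~p & p)))): 0 ≤ 0.7, so result = 1
~(~s -> (r | (p | (~p & p)))): Gödel ¬ of 1 = 0 (operand ≠ 0)
~q: Gödel ¬ of 0.9 = 0 (operand ≠ 0)
(~(~s -> (r | (p | (~p & p)))) & ~q) = min(0, 0) = 0
(((((s -> q) | ~q) -> ~r) -> ~(r -> r)) | (~(~s -> (r | (p | (~p & p)))) & ~q)) = max(1, 0) = 1
~(((((s -> q) | ~q) -> ~r) -> ~(r -> r)) | (~(~s -> (r | (p | (~p & p)))) & ~q)): Gödel ¬ of 1 = 0 (operand ≠ 0)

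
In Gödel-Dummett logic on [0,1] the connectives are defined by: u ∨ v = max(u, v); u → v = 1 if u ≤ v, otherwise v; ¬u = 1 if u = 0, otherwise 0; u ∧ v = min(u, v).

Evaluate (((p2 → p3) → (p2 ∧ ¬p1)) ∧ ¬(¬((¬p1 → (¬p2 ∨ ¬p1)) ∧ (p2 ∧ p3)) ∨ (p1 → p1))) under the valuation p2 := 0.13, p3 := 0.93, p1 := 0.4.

(p2 → p3): 0.13 ≤ 0.93, so result = 1
¬p1: Gödel ¬ of 0.4 = 0 (operand ≠ 0)
(p2 ∧ ¬p1) = min(0.13, 0) = 0
((p2 → p3) → (p2 ∧ ¬p1)): 1 > 0, so result = 0
¬p1: Gödel ¬ of 0.4 = 0 (operand ≠ 0)
¬p2: Gödel ¬ of 0.13 = 0 (operand ≠ 0)
¬p1: Gödel ¬ of 0.4 = 0 (operand ≠ 0)
(¬p2 ∨ ¬p1) = max(0, 0) = 0
(¬p1 → (¬p2 ∨ ¬p1)): 0 ≤ 0, so result = 1
(p2 ∧ p3) = min(0.13, 0.93) = 0.13
((¬p1 → (¬p2 ∨ ¬p1)) ∧ (p2 ∧ p3)) = min(1, 0.13) = 0.13
¬((¬p1 → (¬p2 ∨ ¬p1)) ∧ (p2 ∧ p3)): Gödel ¬ of 0.13 = 0 (operand ≠ 0)
(p1 → p1): 0.4 ≤ 0.4, so result = 1
(¬((¬p1 → (¬p2 ∨ ¬p1)) ∧ (p2 ∧ p3)) ∨ (p1 → p1)) = max(0, 1) = 1
¬(¬((¬p1 → (¬p2 ∨ ¬p1)) ∧ (p2 ∧ p3)) ∨ (p1 → p1)): Gödel ¬ of 1 = 0 (operand ≠ 0)
(((p2 → p3) → (p2 ∧ ¬p1)) ∧ ¬(¬((¬p1 → (¬p2 ∨ ¬p1)) ∧ (p2 ∧ p3)) ∨ (p1 → p1))) = min(0, 0) = 0

0.00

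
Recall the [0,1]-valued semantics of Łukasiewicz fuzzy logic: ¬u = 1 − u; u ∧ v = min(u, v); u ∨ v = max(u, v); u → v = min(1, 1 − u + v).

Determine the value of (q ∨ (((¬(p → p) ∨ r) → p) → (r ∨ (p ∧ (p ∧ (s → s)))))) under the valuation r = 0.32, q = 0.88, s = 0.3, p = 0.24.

(p → p): min(1, 1 − 0.24 + 0.24) = 1
¬(p → p): Łukasiewicz ¬ gives 1 − 1 = 0
(¬(p → p) ∨ r) = max(0, 0.32) = 0.32
((¬(p → p) ∨ r) → p): min(1, 1 − 0.32 + 0.24) = 0.92
(s → s): min(1, 1 − 0.3 + 0.3) = 1
(p ∧ (s → s)) = min(0.24, 1) = 0.24
(p ∧ (p ∧ (s → s))) = min(0.24, 0.24) = 0.24
(r ∨ (p ∧ (p ∧ (s → s)))) = max(0.32, 0.24) = 0.32
(((¬(p → p) ∨ r) → p) → (r ∨ (p ∧ (p ∧ (s → s))))): min(1, 1 − 0.92 + 0.32) = 0.4
(q ∨ (((¬(p → p) ∨ r) → p) → (r ∨ (p ∧ (p ∧ (s → s)))))) = max(0.88, 0.4) = 0.88

0.88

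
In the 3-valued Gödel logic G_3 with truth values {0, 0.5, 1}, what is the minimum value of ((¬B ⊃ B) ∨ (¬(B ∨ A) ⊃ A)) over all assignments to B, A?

The minimum is attained at B = 0, A = 0:
  ¬B: Gödel ¬ of 0 = 1 (operand is 0)
  (¬B ⊃ B): 1 > 0, so result = 0
  (B ∨ A) = max(0, 0) = 0
  ¬(B ∨ A): Gödel ¬ of 0 = 1 (operand is 0)
  (¬(B ∨ A) ⊃ A): 1 > 0, so result = 0
  ((¬B ⊃ B) ∨ (¬(B ∨ A) ⊃ A)) = max(0, 0) = 0
Checking all 9 assignments confirms none give a value below 0.00.

0.00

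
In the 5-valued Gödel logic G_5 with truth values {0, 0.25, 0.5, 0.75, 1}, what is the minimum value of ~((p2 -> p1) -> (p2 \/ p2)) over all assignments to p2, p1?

0.00

The minimum is attained at p2 = 0.25, p1 = 0:
  (p2 -> p1): 0.25 > 0, so result = 0
  (p2 \/ p2) = max(0.25, 0.25) = 0.25
  ((p2 -> p1) -> (p2 \/ p2)): 0 ≤ 0.25, so result = 1
  ~((p2 -> p1) -> (p2 \/ p2)): Gödel ¬ of 1 = 0 (operand ≠ 0)
Checking all 25 assignments confirms none give a value below 0.00.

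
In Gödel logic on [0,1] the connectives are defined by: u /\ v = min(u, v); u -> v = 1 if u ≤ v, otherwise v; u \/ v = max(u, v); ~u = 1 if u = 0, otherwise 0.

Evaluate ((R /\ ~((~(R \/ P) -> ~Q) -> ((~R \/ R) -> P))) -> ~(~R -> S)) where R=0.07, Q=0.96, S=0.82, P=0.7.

1.00

(R \/ P) = max(0.07, 0.7) = 0.7
~(R \/ P): Gödel ¬ of 0.7 = 0 (operand ≠ 0)
~Q: Gödel ¬ of 0.96 = 0 (operand ≠ 0)
(~(R \/ P) -> ~Q): 0 ≤ 0, so result = 1
~R: Gödel ¬ of 0.07 = 0 (operand ≠ 0)
(~R \/ R) = max(0, 0.07) = 0.07
((~R \/ R) -> P): 0.07 ≤ 0.7, so result = 1
((~(R \/ P) -> ~Q) -> ((~R \/ R) -> P)): 1 ≤ 1, so result = 1
~((~(R \/ P) -> ~Q) -> ((~R \/ R) -> P)): Gödel ¬ of 1 = 0 (operand ≠ 0)
(R /\ ~((~(R \/ P) -> ~Q) -> ((~R \/ R) -> P))) = min(0.07, 0) = 0
~R: Gödel ¬ of 0.07 = 0 (operand ≠ 0)
(~R -> S): 0 ≤ 0.82, so result = 1
~(~R -> S): Gödel ¬ of 1 = 0 (operand ≠ 0)
((R /\ ~((~(R \/ P) -> ~Q) -> ((~R \/ R) -> P))) -> ~(~R -> S)): 0 ≤ 0, so result = 1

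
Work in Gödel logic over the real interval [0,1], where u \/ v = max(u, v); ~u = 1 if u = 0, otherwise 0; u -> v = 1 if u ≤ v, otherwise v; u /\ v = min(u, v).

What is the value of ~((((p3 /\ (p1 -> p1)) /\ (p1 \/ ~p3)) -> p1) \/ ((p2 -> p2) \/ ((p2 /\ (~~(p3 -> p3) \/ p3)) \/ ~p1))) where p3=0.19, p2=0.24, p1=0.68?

(p1 -> p1): 0.68 ≤ 0.68, so result = 1
(p3 /\ (p1 -> p1)) = min(0.19, 1) = 0.19
~p3: Gödel ¬ of 0.19 = 0 (operand ≠ 0)
(p1 \/ ~p3) = max(0.68, 0) = 0.68
((p3 /\ (p1 -> p1)) /\ (p1 \/ ~p3)) = min(0.19, 0.68) = 0.19
(((p3 /\ (p1 -> p1)) /\ (p1 \/ ~p3)) -> p1): 0.19 ≤ 0.68, so result = 1
(p2 -> p2): 0.24 ≤ 0.24, so result = 1
(p3 -> p3): 0.19 ≤ 0.19, so result = 1
~(p3 -> p3): Gödel ¬ of 1 = 0 (operand ≠ 0)
~~(p3 -> p3): Gödel ¬ of 0 = 1 (operand is 0)
(~~(p3 -> p3) \/ p3) = max(1, 0.19) = 1
(p2 /\ (~~(p3 -> p3) \/ p3)) = min(0.24, 1) = 0.24
~p1: Gödel ¬ of 0.68 = 0 (operand ≠ 0)
((p2 /\ (~~(p3 -> p3) \/ p3)) \/ ~p1) = max(0.24, 0) = 0.24
((p2 -> p2) \/ ((p2 /\ (~~(p3 -> p3) \/ p3)) \/ ~p1)) = max(1, 0.24) = 1
((((p3 /\ (p1 -> p1)) /\ (p1 \/ ~p3)) -> p1) \/ ((p2 -> p2) \/ ((p2 /\ (~~(p3 -> p3) \/ p3)) \/ ~p1))) = max(1, 1) = 1
~((((p3 /\ (p1 -> p1)) /\ (p1 \/ ~p3)) -> p1) \/ ((p2 -> p2) \/ ((p2 /\ (~~(p3 -> p3) \/ p3)) \/ ~p1))): Gödel ¬ of 1 = 0 (operand ≠ 0)

0.00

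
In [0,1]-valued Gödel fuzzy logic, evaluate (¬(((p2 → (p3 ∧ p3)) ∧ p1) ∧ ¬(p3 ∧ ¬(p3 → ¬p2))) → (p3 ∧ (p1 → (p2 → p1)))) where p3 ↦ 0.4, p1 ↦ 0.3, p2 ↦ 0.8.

(p3 ∧ p3) = min(0.4, 0.4) = 0.4
(p2 → (p3 ∧ p3)): 0.8 > 0.4, so result = 0.4
((p2 → (p3 ∧ p3)) ∧ p1) = min(0.4, 0.3) = 0.3
¬p2: Gödel ¬ of 0.8 = 0 (operand ≠ 0)
(p3 → ¬p2): 0.4 > 0, so result = 0
¬(p3 → ¬p2): Gödel ¬ of 0 = 1 (operand is 0)
(p3 ∧ ¬(p3 → ¬p2)) = min(0.4, 1) = 0.4
¬(p3 ∧ ¬(p3 → ¬p2)): Gödel ¬ of 0.4 = 0 (operand ≠ 0)
(((p2 → (p3 ∧ p3)) ∧ p1) ∧ ¬(p3 ∧ ¬(p3 → ¬p2))) = min(0.3, 0) = 0
¬(((p2 → (p3 ∧ p3)) ∧ p1) ∧ ¬(p3 ∧ ¬(p3 → ¬p2))): Gödel ¬ of 0 = 1 (operand is 0)
(p2 → p1): 0.8 > 0.3, so result = 0.3
(p1 → (p2 → p1)): 0.3 ≤ 0.3, so result = 1
(p3 ∧ (p1 → (p2 → p1))) = min(0.4, 1) = 0.4
(¬(((p2 → (p3 ∧ p3)) ∧ p1) ∧ ¬(p3 ∧ ¬(p3 → ¬p2))) → (p3 ∧ (p1 → (p2 → p1)))): 1 > 0.4, so result = 0.4

0.40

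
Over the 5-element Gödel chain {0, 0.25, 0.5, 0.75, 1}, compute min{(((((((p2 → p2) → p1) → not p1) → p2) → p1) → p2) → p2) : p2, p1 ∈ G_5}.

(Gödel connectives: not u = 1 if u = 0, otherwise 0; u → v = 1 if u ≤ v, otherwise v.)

The minimum is attained at p2 = 0.25, p1 = 0:
  (p2 → p2): 0.25 ≤ 0.25, so result = 1
  ((p2 → p2) → p1): 1 > 0, so result = 0
  not p1: Gödel ¬ of 0 = 1 (operand is 0)
  (((p2 → p2) → p1) → not p1): 0 ≤ 1, so result = 1
  ((((p2 → p2) → p1) → not p1) → p2): 1 > 0.25, so result = 0.25
  (((((p2 → p2) → p1) → not p1) → p2) → p1): 0.25 > 0, so result = 0
  ((((((p2 → p2) → p1) → not p1) → p2) → p1) → p2): 0 ≤ 0.25, so result = 1
  (((((((p2 → p2) → p1) → not p1) → p2) → p1) → p2) → p2): 1 > 0.25, so result = 0.25
Checking all 25 assignments confirms none give a value below 0.25.

0.25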